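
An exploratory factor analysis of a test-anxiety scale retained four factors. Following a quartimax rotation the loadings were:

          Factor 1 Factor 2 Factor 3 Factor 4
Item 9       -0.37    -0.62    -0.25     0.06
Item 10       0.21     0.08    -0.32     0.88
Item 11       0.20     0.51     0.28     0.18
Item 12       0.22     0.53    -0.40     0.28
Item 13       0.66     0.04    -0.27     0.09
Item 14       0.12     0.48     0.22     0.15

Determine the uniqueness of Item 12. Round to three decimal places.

0.432

h² = 0.22² + 0.53² + (-0.40)² + 0.28² = 0.0484 + 0.2809 + 0.1600 + 0.0784 = 0.5677
Uniqueness u² = 1 − h² = 1 − 0.5677 = 0.4323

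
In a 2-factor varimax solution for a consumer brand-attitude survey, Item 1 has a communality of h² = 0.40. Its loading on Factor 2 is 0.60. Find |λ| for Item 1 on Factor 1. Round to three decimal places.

Under orthogonal rotation h² = Σλ², so λ_Factor 1² = h² − (0.3600) = 0.40 − 0.3600 = 0.0400.
|λ| = √0.0400 = 0.2000.

0.200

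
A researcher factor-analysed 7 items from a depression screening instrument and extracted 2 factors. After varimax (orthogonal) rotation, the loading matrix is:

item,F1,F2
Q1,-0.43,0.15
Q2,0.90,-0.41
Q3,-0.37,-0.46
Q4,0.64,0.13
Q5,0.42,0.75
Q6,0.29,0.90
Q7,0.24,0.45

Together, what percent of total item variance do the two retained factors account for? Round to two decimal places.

SS loadings by factor: 1.8595, 1.9941; total = 3.8536.
Total variance with 7 standardized items is 7, so the solution explains 3.8536/7 = 0.5505 = 55.05%.

55.05%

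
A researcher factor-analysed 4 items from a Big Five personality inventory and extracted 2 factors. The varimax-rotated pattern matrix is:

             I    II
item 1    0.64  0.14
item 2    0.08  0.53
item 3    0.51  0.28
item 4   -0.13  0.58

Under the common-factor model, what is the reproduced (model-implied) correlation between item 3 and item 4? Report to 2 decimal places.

0.10

r̂ = Σ λ_i·λ_j across factors = (0.51)(-0.13) + (0.28)(0.58)
  = -0.0663 +0.1624 = 0.0961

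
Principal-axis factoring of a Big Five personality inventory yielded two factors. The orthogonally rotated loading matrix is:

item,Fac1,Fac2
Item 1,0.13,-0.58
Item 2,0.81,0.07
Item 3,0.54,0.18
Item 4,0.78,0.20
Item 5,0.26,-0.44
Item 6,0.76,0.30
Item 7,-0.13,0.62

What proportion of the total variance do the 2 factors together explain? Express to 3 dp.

0.474

SS loadings by factor: 2.2351, 1.0817; total = 3.3168.
Total variance with 7 standardized items is 7, so the solution explains 3.3168/7 = 0.4738.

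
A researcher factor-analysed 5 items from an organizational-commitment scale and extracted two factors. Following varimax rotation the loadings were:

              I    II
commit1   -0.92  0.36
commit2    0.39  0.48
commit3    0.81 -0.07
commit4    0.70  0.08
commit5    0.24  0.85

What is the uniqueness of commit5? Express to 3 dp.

h² = 0.24² + 0.85² = 0.0576 + 0.7225 = 0.7801
Uniqueness u² = 1 − h² = 1 − 0.7801 = 0.2199

0.220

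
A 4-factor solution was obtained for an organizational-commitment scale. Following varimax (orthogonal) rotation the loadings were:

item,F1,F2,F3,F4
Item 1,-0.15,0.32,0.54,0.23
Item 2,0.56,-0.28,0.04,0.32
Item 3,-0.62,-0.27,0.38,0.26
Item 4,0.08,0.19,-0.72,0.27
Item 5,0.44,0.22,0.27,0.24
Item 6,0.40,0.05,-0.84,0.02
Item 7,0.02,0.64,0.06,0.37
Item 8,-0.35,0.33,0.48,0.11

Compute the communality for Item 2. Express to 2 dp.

0.50

h² = 0.56² + (-0.28)² + 0.04² + 0.32² = 0.3136 + 0.0784 + 0.0016 + 0.1024 = 0.4960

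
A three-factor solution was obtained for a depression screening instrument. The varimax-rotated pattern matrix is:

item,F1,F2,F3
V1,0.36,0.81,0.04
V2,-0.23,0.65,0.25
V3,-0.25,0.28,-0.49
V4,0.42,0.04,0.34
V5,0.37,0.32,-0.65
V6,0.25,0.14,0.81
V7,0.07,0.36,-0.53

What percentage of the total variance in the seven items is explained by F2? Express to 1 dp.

20.1%

SS loadings for F2 = 0.81² + 0.65² + 0.28² + 0.04² + 0.32² + 0.14² + 0.36² = 1.4102
With 7 standardized items, total variance = 7. Proportion = 1.4102/7 = 0.2015 → 20.15%.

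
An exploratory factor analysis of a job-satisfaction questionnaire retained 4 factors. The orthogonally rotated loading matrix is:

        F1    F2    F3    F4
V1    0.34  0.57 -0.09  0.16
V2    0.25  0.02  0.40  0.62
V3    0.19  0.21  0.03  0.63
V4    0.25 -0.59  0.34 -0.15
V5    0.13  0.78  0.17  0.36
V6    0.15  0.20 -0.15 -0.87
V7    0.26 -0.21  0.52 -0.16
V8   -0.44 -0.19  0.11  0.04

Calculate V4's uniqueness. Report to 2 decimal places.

0.45

h² = 0.25² + (-0.59)² + 0.34² + (-0.15)² = 0.0625 + 0.3481 + 0.1156 + 0.0225 = 0.5487
Uniqueness u² = 1 − h² = 1 − 0.5487 = 0.4513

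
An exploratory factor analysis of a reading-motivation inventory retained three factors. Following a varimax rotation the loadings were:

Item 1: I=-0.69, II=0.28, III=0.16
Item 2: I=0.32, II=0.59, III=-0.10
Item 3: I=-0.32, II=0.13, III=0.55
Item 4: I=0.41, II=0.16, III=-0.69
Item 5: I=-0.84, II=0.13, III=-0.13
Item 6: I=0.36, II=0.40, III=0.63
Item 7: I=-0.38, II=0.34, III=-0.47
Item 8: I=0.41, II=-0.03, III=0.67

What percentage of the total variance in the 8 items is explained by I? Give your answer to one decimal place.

25.0%

SS loadings for I = (-0.69)² + 0.32² + (-0.32)² + 0.41² + (-0.84)² + 0.36² + (-0.38)² + 0.41² = 1.9967
With 8 standardized items, total variance = 8. Proportion = 1.9967/8 = 0.2496 → 24.96%.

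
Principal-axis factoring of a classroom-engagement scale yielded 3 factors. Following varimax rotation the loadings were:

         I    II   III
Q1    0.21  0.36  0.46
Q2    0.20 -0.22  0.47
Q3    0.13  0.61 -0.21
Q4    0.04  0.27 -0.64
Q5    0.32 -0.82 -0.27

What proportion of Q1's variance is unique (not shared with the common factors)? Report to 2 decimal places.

0.61

h² = 0.21² + 0.36² + 0.46² = 0.0441 + 0.1296 + 0.2116 = 0.3853
Uniqueness u² = 1 − h² = 1 − 0.3853 = 0.6147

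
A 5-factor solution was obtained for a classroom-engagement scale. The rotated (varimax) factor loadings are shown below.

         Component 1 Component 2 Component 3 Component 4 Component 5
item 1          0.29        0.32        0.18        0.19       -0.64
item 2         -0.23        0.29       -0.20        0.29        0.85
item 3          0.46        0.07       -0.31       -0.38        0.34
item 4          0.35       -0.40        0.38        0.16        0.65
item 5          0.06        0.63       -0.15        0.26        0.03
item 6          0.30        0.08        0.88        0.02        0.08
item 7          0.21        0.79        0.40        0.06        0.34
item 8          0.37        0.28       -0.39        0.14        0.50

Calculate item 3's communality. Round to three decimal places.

0.573

h² = 0.46² + 0.07² + (-0.31)² + (-0.38)² + 0.34² = 0.2116 + 0.0049 + 0.0961 + 0.1444 + 0.1156 = 0.5726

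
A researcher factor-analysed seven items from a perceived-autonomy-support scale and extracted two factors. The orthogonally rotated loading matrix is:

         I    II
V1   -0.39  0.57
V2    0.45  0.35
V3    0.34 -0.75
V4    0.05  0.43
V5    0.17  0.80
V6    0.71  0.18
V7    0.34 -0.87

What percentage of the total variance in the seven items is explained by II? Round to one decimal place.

SS loadings for II = 0.57² + 0.35² + (-0.75)² + 0.43² + 0.80² + 0.18² + (-0.87)² = 2.6241
With 7 standardized items, total variance = 7. Proportion = 2.6241/7 = 0.3749 → 37.49%.

37.5%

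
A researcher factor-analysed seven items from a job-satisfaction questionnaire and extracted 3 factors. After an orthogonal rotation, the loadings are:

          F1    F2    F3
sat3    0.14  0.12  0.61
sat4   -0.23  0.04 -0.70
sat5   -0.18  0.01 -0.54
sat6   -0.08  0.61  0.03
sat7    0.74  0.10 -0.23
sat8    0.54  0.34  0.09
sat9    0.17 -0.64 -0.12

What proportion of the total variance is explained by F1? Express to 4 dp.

0.1399

SS loadings for F1 = 0.14² + (-0.23)² + (-0.18)² + (-0.08)² + 0.74² + 0.54² + 0.17² = 0.9794
Proportion of variance = 0.9794 / 7 = 0.1399.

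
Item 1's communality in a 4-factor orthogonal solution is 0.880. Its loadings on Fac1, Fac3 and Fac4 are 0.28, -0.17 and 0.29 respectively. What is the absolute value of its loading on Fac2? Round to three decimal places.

Under orthogonal rotation h² = Σλ², so λ_Fac2² = h² − (0.1914) = 0.880 − 0.1914 = 0.6886.
|λ| = √0.6886 = 0.8298.

0.830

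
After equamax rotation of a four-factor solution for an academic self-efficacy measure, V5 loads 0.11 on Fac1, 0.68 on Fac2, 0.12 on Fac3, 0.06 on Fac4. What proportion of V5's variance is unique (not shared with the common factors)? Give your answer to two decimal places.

0.51

h² = 0.11² + 0.68² + 0.12² + 0.06² = 0.0121 + 0.4624 + 0.0144 + 0.0036 = 0.4925
Uniqueness u² = 1 − h² = 1 − 0.4925 = 0.5075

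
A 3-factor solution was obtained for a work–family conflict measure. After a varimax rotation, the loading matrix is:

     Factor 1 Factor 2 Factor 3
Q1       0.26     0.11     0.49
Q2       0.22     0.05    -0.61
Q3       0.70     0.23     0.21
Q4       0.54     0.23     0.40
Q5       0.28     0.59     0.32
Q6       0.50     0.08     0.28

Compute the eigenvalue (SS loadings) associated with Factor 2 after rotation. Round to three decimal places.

0.475

SS loadings for Factor 2 = 0.11² + 0.05² + 0.23² + 0.23² + 0.59² + 0.08² = 0.0121 + 0.0025 + 0.0529 + 0.0529 + 0.3481 + 0.0064 = 0.4749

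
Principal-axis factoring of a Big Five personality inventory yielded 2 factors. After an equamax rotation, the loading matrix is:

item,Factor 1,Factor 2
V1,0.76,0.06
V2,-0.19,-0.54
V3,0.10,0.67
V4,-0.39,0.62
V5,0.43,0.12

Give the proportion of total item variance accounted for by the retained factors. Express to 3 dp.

Communalities: 0.5812, 0.3277, 0.4589, 0.5365, 0.1993; Σh² = 2.1036.
Total variance with 5 standardized items is 5, so the solution explains 2.1036/5 = 0.4207.

0.421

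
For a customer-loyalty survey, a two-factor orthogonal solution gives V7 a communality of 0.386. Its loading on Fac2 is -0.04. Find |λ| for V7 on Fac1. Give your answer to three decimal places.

Under orthogonal rotation h² = Σλ², so λ_Fac1² = h² − (0.0016) = 0.386 − 0.0016 = 0.3844.
|λ| = √0.3844 = 0.6200.

0.620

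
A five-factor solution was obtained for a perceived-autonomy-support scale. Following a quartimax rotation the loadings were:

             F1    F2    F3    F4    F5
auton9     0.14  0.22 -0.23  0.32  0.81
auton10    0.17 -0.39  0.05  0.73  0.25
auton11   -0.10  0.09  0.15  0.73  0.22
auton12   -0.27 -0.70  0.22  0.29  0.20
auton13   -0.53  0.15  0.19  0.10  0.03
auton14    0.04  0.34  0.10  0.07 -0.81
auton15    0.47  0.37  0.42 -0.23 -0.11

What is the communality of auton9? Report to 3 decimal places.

0.879

h² = 0.14² + 0.22² + (-0.23)² + 0.32² + 0.81² = 0.0196 + 0.0484 + 0.0529 + 0.1024 + 0.6561 = 0.8794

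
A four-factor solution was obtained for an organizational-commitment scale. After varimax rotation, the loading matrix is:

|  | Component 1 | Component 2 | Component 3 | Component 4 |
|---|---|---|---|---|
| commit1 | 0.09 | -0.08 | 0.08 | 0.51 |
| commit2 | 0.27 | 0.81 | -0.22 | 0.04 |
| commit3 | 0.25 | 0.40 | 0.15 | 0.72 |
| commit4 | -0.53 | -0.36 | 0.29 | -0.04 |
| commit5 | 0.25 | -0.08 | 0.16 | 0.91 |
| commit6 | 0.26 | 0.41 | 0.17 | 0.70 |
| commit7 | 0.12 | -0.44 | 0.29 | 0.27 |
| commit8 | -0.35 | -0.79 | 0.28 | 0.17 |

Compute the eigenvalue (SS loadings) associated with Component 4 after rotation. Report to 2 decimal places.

2.20

SS loadings for Component 4 = 0.51² + 0.04² + 0.72² + (-0.04)² + 0.91² + 0.70² + 0.27² + 0.17² = 0.2601 + 0.0016 + 0.5184 + 0.0016 + 0.8281 + 0.4900 + 0.0729 + 0.0289 = 2.2016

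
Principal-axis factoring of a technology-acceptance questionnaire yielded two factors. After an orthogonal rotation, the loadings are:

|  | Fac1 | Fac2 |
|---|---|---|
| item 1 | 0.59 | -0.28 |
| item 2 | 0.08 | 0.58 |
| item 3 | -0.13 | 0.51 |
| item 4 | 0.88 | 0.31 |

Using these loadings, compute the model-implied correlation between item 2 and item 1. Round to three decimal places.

r̂ = Σ λ_i·λ_j across factors = (0.08)(0.59) + (0.58)(-0.28)
  = +0.0472 -0.1624 = -0.1152

-0.115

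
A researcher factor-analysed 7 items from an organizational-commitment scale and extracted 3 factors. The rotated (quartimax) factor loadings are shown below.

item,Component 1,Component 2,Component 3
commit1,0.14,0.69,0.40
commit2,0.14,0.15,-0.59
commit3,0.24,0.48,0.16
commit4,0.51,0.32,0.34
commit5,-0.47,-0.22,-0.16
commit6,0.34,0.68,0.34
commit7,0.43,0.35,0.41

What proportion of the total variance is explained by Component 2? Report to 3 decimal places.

SS loadings for Component 2 = 0.69² + 0.15² + 0.48² + 0.32² + (-0.22)² + 0.68² + 0.35² = 1.4647
Proportion of variance = 1.4647 / 7 = 0.2092.

0.209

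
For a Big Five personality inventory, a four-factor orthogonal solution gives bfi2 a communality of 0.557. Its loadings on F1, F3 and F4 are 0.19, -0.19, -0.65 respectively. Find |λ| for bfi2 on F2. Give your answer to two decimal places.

Under orthogonal rotation h² = Σλ², so λ_F2² = h² − (0.4947) = 0.557 − 0.4947 = 0.0623.
|λ| = √0.0623 = 0.2496.

0.25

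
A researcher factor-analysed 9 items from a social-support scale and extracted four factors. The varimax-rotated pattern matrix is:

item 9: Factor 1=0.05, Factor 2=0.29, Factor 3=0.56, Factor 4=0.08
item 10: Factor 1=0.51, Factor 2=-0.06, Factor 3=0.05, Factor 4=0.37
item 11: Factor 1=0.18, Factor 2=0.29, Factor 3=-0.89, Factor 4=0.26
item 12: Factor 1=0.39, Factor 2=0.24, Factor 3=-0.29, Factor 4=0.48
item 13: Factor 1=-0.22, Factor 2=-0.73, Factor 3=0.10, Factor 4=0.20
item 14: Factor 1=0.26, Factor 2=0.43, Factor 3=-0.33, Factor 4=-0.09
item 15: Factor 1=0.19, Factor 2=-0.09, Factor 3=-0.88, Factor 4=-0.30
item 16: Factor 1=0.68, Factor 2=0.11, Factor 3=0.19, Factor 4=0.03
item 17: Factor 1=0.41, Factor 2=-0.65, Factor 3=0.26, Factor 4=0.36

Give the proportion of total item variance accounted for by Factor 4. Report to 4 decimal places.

SS loadings for Factor 4 = 0.08² + 0.37² + 0.26² + 0.48² + 0.20² + (-0.09)² + (-0.30)² + 0.03² + 0.36² = 0.7099
Proportion of variance = 0.7099 / 9 = 0.0789.

0.0789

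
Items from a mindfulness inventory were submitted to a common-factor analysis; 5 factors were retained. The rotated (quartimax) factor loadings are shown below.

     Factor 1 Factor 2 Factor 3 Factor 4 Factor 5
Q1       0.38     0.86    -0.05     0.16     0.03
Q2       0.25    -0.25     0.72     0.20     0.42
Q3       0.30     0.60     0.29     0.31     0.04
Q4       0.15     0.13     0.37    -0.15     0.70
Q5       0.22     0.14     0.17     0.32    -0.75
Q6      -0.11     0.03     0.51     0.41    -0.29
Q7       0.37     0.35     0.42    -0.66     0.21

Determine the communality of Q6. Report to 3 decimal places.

0.525

h² = (-0.11)² + 0.03² + 0.51² + 0.41² + (-0.29)² = 0.0121 + 0.0009 + 0.2601 + 0.1681 + 0.0841 = 0.5253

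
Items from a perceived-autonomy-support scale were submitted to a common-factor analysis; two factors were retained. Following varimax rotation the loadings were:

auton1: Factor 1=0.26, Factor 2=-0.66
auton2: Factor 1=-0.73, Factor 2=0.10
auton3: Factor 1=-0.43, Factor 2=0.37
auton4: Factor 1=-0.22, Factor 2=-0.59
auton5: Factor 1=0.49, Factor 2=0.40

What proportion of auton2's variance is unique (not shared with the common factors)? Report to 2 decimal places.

h² = (-0.73)² + 0.10² = 0.5329 + 0.0100 = 0.5429
Uniqueness u² = 1 − h² = 1 − 0.5429 = 0.4571

0.46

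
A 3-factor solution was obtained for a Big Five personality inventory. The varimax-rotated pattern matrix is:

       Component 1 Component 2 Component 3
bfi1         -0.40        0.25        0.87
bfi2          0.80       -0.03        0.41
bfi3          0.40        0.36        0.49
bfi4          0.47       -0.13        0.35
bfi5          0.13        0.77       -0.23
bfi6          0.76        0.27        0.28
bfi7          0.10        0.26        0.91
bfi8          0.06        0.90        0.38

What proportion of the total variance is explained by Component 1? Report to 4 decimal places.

0.2236

SS loadings for Component 1 = (-0.40)² + 0.80² + 0.40² + 0.47² + 0.13² + 0.76² + 0.10² + 0.06² = 1.7890
Proportion of variance = 1.7890 / 8 = 0.2236.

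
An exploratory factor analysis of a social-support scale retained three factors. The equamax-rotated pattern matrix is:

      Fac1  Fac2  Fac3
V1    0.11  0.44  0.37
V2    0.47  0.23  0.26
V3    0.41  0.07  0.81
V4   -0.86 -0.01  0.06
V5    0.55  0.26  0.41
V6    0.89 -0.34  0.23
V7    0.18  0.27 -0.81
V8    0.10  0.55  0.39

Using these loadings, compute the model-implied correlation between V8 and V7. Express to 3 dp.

-0.149

r̂ = Σ λ_i·λ_j across factors = (0.10)(0.18) + (0.55)(0.27) + (0.39)(-0.81)
  = +0.0180 +0.1485 -0.3159 = -0.1494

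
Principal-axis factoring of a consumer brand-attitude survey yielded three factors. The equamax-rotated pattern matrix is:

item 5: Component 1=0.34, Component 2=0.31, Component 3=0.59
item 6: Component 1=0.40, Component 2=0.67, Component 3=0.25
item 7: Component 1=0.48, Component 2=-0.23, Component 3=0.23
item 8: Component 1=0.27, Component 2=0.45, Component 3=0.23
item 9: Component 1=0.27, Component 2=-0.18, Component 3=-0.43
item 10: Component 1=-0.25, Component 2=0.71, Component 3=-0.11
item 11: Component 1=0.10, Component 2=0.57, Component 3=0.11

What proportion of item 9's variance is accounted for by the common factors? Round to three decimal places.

0.290

h² = 0.27² + (-0.18)² + (-0.43)² = 0.0729 + 0.0324 + 0.1849 = 0.2902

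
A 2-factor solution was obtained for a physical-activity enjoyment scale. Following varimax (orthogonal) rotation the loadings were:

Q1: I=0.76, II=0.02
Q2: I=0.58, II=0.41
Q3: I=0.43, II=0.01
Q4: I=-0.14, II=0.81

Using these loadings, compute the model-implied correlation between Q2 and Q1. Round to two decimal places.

r̂ = Σ λ_i·λ_j across factors = (0.58)(0.76) + (0.41)(0.02)
  = +0.4408 +0.0082 = 0.4490

0.45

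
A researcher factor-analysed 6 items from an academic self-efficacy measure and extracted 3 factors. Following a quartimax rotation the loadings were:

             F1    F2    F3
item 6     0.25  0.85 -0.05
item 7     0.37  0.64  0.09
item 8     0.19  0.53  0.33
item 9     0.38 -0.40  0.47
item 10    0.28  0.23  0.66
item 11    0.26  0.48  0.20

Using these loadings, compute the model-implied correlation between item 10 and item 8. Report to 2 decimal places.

0.39

r̂ = Σ λ_i·λ_j across factors = (0.28)(0.19) + (0.23)(0.53) + (0.66)(0.33)
  = +0.0532 +0.1219 +0.2178 = 0.3929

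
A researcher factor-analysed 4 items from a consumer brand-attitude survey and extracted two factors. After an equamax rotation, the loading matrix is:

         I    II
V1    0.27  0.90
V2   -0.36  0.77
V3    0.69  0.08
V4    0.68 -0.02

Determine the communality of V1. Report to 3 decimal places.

h² = 0.27² + 0.90² = 0.0729 + 0.8100 = 0.8829

0.883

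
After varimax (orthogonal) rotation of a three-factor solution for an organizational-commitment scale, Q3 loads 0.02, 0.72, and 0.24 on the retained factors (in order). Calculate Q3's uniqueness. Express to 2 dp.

h² = 0.02² + 0.72² + 0.24² = 0.0004 + 0.5184 + 0.0576 = 0.5764
Uniqueness u² = 1 − h² = 1 − 0.5764 = 0.4236

0.42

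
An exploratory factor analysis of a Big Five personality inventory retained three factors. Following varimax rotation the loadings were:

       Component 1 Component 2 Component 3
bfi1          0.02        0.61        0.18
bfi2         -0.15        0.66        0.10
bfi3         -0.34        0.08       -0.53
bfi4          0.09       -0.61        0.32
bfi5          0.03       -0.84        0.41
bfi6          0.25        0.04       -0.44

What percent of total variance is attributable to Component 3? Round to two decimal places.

SS loadings for Component 3 = 0.18² + 0.10² + (-0.53)² + 0.32² + 0.41² + (-0.44)² = 0.7874
With 6 standardized items, total variance = 6. Proportion = 0.7874/6 = 0.1312 → 13.12%.

13.12%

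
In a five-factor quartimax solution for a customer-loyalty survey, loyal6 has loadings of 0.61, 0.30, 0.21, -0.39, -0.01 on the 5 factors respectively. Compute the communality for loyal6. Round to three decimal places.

h² = 0.61² + 0.30² + 0.21² + (-0.39)² + (-0.01)² = 0.3721 + 0.0900 + 0.0441 + 0.1521 + 0.0001 = 0.6584

0.658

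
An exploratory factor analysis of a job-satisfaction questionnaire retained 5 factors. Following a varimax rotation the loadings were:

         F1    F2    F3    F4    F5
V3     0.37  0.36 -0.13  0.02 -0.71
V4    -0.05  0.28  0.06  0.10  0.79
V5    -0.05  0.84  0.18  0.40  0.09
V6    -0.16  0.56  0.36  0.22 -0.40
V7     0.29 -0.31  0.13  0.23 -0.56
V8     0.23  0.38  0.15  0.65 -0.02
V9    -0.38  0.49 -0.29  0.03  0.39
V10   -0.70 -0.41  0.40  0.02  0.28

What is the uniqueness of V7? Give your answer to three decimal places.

0.436

h² = 0.29² + (-0.31)² + 0.13² + 0.23² + (-0.56)² = 0.0841 + 0.0961 + 0.0169 + 0.0529 + 0.3136 = 0.5636
Uniqueness u² = 1 − h² = 1 − 0.5636 = 0.4364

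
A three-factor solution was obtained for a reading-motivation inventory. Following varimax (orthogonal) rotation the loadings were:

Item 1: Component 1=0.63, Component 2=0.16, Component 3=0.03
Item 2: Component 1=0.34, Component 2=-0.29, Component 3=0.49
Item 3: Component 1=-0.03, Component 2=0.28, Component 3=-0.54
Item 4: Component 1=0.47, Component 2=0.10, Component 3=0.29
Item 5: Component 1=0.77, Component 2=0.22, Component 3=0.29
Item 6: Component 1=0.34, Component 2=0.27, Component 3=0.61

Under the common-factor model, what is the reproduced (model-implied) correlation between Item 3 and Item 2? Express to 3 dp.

r̂ = Σ λ_i·λ_j across factors = (-0.03)(0.34) + (0.28)(-0.29) + (-0.54)(0.49)
  = -0.0102 -0.0812 -0.2646 = -0.3560

-0.356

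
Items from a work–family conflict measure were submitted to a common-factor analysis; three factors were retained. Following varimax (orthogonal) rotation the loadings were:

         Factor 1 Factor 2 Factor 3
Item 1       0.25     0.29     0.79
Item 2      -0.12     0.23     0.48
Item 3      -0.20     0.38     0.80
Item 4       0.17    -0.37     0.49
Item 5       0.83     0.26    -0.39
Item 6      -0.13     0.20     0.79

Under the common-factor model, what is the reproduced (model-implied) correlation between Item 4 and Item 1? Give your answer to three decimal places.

r̂ = Σ λ_i·λ_j across factors = (0.17)(0.25) + (-0.37)(0.29) + (0.49)(0.79)
  = +0.0425 -0.1073 +0.3871 = 0.3223

0.322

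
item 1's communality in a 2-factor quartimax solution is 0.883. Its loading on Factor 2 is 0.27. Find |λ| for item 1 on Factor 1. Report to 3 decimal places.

Under orthogonal rotation h² = Σλ², so λ_Factor 1² = h² − (0.0729) = 0.883 − 0.0729 = 0.8101.
|λ| = √0.8101 = 0.9001.

0.900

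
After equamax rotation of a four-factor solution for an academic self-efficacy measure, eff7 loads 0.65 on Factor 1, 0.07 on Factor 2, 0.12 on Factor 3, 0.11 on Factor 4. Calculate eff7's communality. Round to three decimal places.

0.454

h² = 0.65² + 0.07² + 0.12² + 0.11² = 0.4225 + 0.0049 + 0.0144 + 0.0121 = 0.4539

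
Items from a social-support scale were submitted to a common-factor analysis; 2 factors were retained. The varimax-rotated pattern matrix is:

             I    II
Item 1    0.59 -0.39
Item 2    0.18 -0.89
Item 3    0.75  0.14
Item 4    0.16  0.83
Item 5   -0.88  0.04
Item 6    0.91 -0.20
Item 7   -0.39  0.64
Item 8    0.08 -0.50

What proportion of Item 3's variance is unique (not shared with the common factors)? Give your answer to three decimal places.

0.418

h² = 0.75² + 0.14² = 0.5625 + 0.0196 = 0.5821
Uniqueness u² = 1 − h² = 1 − 0.5821 = 0.4179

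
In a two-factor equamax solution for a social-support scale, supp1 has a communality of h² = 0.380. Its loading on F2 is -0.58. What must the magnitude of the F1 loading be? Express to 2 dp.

Under orthogonal rotation h² = Σλ², so λ_F1² = h² − (0.3364) = 0.380 − 0.3364 = 0.0436.
|λ| = √0.0436 = 0.2088.

0.21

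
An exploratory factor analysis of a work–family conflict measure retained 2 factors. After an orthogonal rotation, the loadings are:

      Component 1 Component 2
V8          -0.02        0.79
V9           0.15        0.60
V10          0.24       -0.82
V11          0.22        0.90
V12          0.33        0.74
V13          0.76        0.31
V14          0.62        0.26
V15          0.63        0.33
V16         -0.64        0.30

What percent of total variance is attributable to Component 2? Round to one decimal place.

SS loadings for Component 2 = 0.79² + 0.60² + (-0.82)² + 0.90² + 0.74² + 0.31² + 0.26² + 0.33² + 0.30² = 3.3767
With 9 standardized items, total variance = 9. Proportion = 3.3767/9 = 0.3752 → 37.52%.

37.5%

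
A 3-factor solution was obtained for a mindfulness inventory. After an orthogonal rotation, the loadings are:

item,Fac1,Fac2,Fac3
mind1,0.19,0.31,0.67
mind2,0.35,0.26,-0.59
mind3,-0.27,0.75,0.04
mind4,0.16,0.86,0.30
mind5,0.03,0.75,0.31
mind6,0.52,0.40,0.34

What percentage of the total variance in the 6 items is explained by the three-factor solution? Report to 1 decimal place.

63.6%

Communalities: 0.5811, 0.5382, 0.6370, 0.8552, 0.6595, 0.5460; Σh² = 3.8170.
Total variance with 6 standardized items is 6, so the solution explains 3.8170/6 = 0.6362 = 63.62%.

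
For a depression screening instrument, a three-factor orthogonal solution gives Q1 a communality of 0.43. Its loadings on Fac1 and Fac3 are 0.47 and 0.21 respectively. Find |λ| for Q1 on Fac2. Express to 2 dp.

0.41

Under orthogonal rotation h² = Σλ², so λ_Fac2² = h² − (0.2650) = 0.43 − 0.2650 = 0.1650.
|λ| = √0.1650 = 0.4062.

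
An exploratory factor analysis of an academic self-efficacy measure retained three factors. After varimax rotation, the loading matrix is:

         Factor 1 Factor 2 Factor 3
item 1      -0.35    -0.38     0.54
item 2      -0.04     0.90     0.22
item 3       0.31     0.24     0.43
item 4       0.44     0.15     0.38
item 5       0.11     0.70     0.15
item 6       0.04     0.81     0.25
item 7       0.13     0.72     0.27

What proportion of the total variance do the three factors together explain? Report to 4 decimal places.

0.5672

SS loadings by factor: 0.4444, 2.6990, 0.8272; total = 3.9706.
Total variance with 7 standardized items is 7, so the solution explains 3.9706/7 = 0.5672.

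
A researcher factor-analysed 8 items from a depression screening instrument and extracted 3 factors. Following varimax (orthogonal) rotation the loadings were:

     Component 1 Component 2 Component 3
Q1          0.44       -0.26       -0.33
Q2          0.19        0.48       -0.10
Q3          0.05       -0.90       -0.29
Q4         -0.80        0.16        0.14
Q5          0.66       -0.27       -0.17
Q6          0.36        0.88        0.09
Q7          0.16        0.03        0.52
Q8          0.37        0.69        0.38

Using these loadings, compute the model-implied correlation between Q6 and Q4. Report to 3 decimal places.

r̂ = Σ λ_i·λ_j across factors = (0.36)(-0.80) + (0.88)(0.16) + (0.09)(0.14)
  = -0.2880 +0.1408 +0.0126 = -0.1346

-0.135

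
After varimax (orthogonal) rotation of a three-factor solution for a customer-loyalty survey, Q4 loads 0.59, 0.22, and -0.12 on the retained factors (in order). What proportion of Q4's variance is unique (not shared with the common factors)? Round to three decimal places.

h² = 0.59² + 0.22² + (-0.12)² = 0.3481 + 0.0484 + 0.0144 = 0.4109
Uniqueness u² = 1 − h² = 1 − 0.4109 = 0.5891

0.589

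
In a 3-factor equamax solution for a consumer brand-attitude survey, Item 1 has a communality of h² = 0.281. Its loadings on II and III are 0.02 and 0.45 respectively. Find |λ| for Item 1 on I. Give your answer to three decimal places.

Under orthogonal rotation h² = Σλ², so λ_I² = h² − (0.2029) = 0.281 − 0.2029 = 0.0781.
|λ| = √0.0781 = 0.2795.

0.279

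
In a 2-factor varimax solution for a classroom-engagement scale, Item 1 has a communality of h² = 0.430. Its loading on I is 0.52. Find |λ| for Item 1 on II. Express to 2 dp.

0.40

Under orthogonal rotation h² = Σλ², so λ_II² = h² − (0.2704) = 0.430 − 0.2704 = 0.1596.
|λ| = √0.1596 = 0.3995.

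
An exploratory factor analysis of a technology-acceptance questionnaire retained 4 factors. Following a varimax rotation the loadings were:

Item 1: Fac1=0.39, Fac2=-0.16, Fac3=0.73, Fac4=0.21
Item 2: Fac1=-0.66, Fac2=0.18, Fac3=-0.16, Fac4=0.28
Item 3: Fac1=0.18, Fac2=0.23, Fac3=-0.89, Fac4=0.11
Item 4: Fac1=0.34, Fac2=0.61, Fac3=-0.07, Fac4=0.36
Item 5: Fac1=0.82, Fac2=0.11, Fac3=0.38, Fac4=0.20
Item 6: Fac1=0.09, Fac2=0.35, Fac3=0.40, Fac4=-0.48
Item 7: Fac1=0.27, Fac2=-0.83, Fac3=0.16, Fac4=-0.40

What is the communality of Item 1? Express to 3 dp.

h² = 0.39² + (-0.16)² + 0.73² + 0.21² = 0.1521 + 0.0256 + 0.5329 + 0.0441 = 0.7547

0.755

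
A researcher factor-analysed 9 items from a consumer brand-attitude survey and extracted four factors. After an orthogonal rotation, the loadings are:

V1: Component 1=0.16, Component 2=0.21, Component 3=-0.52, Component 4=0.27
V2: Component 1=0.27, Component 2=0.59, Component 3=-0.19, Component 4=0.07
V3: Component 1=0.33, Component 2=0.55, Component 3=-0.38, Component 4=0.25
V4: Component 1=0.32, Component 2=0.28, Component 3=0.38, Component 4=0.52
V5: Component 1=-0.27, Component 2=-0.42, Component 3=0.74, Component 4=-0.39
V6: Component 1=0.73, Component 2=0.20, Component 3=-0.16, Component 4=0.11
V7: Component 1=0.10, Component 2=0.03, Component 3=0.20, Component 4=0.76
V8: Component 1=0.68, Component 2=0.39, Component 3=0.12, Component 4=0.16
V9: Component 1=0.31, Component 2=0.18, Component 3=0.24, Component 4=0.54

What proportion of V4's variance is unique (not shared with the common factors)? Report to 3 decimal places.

0.404

h² = 0.32² + 0.28² + 0.38² + 0.52² = 0.1024 + 0.0784 + 0.1444 + 0.2704 = 0.5956
Uniqueness u² = 1 − h² = 1 − 0.5956 = 0.4044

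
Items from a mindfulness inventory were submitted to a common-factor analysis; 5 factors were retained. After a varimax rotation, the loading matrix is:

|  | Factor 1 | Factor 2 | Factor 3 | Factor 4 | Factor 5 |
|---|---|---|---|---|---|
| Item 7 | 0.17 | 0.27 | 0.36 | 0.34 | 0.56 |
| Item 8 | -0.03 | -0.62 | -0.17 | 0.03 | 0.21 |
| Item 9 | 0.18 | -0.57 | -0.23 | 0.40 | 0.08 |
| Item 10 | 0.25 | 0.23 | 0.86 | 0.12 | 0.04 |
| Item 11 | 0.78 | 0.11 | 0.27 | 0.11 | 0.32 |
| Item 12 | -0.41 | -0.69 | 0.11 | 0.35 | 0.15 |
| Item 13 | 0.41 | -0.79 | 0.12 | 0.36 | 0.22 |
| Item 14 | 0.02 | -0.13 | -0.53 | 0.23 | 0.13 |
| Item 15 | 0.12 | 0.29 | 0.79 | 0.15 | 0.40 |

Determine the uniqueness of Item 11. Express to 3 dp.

0.192

h² = 0.78² + 0.11² + 0.27² + 0.11² + 0.32² = 0.6084 + 0.0121 + 0.0729 + 0.0121 + 0.1024 = 0.8079
Uniqueness u² = 1 − h² = 1 − 0.8079 = 0.1921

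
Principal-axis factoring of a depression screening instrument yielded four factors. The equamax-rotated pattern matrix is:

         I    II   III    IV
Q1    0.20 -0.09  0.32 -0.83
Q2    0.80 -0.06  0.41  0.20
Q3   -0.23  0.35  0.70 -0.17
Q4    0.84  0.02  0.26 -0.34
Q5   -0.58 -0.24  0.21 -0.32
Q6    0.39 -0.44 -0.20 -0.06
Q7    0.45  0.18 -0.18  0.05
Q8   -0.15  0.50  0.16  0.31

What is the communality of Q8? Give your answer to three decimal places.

h² = (-0.15)² + 0.50² + 0.16² + 0.31² = 0.0225 + 0.2500 + 0.0256 + 0.0961 = 0.3942

0.394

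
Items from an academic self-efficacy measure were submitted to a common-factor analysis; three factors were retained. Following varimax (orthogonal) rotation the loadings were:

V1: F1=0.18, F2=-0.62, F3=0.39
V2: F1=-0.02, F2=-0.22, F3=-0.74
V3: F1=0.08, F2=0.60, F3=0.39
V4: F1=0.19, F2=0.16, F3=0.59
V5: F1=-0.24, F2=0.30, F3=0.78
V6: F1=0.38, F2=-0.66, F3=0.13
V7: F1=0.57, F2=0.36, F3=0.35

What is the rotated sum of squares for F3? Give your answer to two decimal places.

SS loadings for F3 = 0.39² + (-0.74)² + 0.39² + 0.59² + 0.78² + 0.13² + 0.35² = 0.1521 + 0.5476 + 0.1521 + 0.3481 + 0.6084 + 0.0169 + 0.1225 = 1.9477

1.95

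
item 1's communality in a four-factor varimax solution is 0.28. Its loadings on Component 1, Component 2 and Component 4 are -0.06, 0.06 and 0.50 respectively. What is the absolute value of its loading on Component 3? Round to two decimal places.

0.15

Under orthogonal rotation h² = Σλ², so λ_Component 3² = h² − (0.2572) = 0.28 − 0.2572 = 0.0228.
|λ| = √0.0228 = 0.1510.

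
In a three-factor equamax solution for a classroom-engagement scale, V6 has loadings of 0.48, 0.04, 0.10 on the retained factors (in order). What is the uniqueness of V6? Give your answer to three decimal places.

h² = 0.48² + 0.04² + 0.10² = 0.2304 + 0.0016 + 0.0100 = 0.2420
Uniqueness u² = 1 − h² = 1 − 0.2420 = 0.7580

0.758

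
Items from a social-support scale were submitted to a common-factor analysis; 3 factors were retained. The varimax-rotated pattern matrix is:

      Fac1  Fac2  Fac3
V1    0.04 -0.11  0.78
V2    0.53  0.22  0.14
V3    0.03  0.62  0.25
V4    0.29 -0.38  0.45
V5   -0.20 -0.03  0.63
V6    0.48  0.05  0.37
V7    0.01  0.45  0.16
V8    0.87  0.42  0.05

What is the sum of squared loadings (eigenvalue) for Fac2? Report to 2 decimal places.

SS loadings for Fac2 = (-0.11)² + 0.22² + 0.62² + (-0.38)² + (-0.03)² + 0.05² + 0.45² + 0.42² = 0.0121 + 0.0484 + 0.3844 + 0.1444 + 0.0009 + 0.0025 + 0.2025 + 0.1764 = 0.9716

0.97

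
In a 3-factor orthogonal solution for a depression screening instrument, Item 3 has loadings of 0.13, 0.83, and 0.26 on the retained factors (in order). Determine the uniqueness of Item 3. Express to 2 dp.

0.23

h² = 0.13² + 0.83² + 0.26² = 0.0169 + 0.6889 + 0.0676 = 0.7734
Uniqueness u² = 1 − h² = 1 − 0.7734 = 0.2266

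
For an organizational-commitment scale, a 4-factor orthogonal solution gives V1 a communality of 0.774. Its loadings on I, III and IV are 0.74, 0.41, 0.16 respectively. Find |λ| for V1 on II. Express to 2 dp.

0.18

Under orthogonal rotation h² = Σλ², so λ_II² = h² − (0.7413) = 0.774 − 0.7413 = 0.0327.
|λ| = √0.0327 = 0.1808.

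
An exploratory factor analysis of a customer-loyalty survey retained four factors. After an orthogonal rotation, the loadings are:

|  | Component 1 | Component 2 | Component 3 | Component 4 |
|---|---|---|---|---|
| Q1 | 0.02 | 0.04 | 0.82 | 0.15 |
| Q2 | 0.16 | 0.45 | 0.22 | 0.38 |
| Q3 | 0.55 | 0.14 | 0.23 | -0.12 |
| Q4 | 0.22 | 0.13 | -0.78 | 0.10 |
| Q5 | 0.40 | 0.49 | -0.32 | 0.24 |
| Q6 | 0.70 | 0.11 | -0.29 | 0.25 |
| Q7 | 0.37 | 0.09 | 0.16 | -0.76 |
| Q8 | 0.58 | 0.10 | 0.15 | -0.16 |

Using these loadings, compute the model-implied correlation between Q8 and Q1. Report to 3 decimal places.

r̂ = Σ λ_i·λ_j across factors = (0.58)(0.02) + (0.10)(0.04) + (0.15)(0.82) + (-0.16)(0.15)
  = +0.0116 +0.0040 +0.1230 -0.0240 = 0.1146

0.115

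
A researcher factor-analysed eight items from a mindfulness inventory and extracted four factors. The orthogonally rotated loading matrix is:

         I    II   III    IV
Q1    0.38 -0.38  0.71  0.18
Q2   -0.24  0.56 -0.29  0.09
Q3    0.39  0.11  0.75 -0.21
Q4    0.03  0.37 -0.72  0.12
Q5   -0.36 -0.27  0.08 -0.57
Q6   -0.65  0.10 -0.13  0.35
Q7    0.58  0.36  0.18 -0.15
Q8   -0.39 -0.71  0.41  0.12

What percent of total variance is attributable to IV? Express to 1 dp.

SS loadings for IV = 0.18² + 0.09² + (-0.21)² + 0.12² + (-0.57)² + 0.35² + (-0.15)² + 0.12² = 0.5833
With 8 standardized items, total variance = 8. Proportion = 0.5833/8 = 0.0729 → 7.29%.

7.3%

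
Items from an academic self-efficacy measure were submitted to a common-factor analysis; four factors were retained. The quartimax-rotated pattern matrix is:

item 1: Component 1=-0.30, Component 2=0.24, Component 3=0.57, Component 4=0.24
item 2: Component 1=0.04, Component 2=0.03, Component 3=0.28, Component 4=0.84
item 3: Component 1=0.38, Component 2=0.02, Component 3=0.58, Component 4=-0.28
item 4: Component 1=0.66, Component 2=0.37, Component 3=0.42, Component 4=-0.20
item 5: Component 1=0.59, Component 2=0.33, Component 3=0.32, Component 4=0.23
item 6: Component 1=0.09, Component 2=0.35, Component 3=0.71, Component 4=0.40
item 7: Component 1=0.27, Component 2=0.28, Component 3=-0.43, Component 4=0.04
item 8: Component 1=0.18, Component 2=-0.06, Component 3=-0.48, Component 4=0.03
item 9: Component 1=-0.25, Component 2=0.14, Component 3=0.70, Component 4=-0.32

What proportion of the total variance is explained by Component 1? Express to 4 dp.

SS loadings for Component 1 = (-0.30)² + 0.04² + 0.38² + 0.66² + 0.59² + 0.09² + 0.27² + 0.18² + (-0.25)² = 1.1956
Proportion of variance = 1.1956 / 9 = 0.1328.

0.1328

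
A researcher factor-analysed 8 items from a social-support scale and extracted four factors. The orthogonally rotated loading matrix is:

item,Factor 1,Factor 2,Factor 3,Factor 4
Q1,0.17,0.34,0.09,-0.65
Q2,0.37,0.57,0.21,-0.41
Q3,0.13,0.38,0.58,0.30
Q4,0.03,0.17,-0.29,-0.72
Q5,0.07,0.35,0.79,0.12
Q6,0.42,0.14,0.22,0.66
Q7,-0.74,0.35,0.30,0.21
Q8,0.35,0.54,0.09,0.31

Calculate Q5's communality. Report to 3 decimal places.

0.766

h² = 0.07² + 0.35² + 0.79² + 0.12² = 0.0049 + 0.1225 + 0.6241 + 0.0144 = 0.7659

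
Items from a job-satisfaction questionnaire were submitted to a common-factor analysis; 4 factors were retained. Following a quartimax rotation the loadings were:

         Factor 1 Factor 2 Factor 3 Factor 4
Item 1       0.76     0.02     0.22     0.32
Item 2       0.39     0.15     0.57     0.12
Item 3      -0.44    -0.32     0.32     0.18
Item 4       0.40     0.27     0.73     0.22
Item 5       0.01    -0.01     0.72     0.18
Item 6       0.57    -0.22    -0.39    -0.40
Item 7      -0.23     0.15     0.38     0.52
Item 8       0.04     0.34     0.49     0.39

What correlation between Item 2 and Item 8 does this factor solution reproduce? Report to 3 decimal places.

r̂ = Σ λ_i·λ_j across factors = (0.39)(0.04) + (0.15)(0.34) + (0.57)(0.49) + (0.12)(0.39)
  = +0.0156 +0.0510 +0.2793 +0.0468 = 0.3927

0.393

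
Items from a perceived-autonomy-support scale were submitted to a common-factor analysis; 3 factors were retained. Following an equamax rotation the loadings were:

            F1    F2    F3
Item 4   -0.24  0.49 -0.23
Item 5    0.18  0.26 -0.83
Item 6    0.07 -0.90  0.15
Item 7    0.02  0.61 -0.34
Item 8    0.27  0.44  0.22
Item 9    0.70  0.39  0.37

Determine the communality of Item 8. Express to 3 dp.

h² = 0.27² + 0.44² + 0.22² = 0.0729 + 0.1936 + 0.0484 = 0.3149

0.315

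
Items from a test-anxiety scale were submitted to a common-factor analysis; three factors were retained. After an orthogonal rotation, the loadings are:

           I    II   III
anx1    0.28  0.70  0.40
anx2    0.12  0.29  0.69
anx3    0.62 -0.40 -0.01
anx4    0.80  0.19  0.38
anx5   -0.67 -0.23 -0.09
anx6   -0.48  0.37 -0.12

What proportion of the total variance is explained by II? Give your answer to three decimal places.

SS loadings for II = 0.70² + 0.29² + (-0.40)² + 0.19² + (-0.23)² + 0.37² = 0.9600
Proportion of variance = 0.9600 / 6 = 0.1600.

0.160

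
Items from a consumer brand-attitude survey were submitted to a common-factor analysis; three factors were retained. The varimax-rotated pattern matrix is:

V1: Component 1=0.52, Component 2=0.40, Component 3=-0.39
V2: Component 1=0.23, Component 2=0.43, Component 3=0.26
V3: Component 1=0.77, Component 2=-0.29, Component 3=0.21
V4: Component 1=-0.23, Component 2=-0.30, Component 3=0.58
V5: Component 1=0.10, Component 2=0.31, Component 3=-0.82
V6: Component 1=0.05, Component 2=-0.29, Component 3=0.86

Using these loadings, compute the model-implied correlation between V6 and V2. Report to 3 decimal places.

r̂ = Σ λ_i·λ_j across factors = (0.05)(0.23) + (-0.29)(0.43) + (0.86)(0.26)
  = +0.0115 -0.1247 +0.2236 = 0.1104

0.110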